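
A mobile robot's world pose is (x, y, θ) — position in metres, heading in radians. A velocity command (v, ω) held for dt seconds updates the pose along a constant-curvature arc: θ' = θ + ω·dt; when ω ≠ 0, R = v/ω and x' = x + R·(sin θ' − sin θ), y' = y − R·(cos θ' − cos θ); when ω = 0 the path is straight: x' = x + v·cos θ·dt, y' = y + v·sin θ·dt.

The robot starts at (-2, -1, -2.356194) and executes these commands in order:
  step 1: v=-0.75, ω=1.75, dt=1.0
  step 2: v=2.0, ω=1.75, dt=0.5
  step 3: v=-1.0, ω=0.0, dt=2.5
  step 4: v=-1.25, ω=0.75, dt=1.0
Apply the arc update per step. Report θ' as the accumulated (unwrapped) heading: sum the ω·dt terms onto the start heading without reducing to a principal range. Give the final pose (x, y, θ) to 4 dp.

(-4.4909, -1.9041, 1.0188)

step 1: θ'=-0.6062 (R=-0.4286) → pose (-2.0589, -0.3447, -0.6062)
step 2: θ'=0.2688 (R=1.1429) → pose (-1.1042, -0.5073, 0.2688)
step 3: θ'=0.2688 (straight) → pose (-3.5144, -1.1713, 0.2688)
step 4: θ'=1.0188 (R=-1.6667) → pose (-4.4909, -1.9041, 1.0188)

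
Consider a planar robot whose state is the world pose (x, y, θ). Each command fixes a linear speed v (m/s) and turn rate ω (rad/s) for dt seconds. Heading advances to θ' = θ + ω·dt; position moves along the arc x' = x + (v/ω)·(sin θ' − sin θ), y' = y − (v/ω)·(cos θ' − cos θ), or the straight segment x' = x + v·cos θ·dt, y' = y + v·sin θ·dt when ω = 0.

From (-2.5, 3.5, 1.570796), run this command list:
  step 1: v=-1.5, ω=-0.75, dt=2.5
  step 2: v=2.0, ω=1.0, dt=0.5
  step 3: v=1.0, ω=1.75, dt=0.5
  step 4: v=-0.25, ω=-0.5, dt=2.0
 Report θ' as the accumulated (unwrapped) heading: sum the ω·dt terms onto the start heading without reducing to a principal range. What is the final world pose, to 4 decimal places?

step 1: θ'=-0.3042 (R=2.0000) → pose (-5.0991, 1.5918, -0.3042)
step 2: θ'=0.1958 (R=2.0000) → pose (-4.1109, 1.5382, 0.1958)
step 3: θ'=1.0708 (R=0.5714) → pose (-3.7206, 1.8248, 1.0708)
step 4: θ'=0.0708 (R=0.5000) → pose (-4.1240, 1.5657, 0.0708)

(-4.1240, 1.5657, 0.0708)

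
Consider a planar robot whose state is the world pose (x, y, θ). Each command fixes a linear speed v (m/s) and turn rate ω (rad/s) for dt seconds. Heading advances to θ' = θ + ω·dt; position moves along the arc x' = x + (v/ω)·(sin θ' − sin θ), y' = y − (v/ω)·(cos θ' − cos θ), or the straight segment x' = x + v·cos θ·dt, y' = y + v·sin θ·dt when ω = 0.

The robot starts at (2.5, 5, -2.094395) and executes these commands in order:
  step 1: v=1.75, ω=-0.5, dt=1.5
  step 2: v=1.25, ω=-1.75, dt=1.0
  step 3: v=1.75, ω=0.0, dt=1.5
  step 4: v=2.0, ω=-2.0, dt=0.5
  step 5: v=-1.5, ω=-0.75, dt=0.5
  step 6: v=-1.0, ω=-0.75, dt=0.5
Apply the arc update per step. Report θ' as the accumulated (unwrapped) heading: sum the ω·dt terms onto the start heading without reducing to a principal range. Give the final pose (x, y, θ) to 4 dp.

step 1: θ'=-2.8444 (R=-3.5000) → pose (0.4939, 3.4034, -2.8444)
step 2: θ'=-4.5944 (R=-0.7143) → pose (-0.4246, 4.0023, -4.5944)
step 3: θ'=-4.5944 (straight) → pose (-0.7337, 6.6091, -4.5944)
step 4: θ'=-5.5944 (R=-1.0000) → pose (-0.3762, 7.4988, -5.5944)
step 5: θ'=-5.9694 (R=2.0000) → pose (-1.0301, 7.1405, -5.9694)
step 6: θ'=-6.3444 (R=1.3333) → pose (-1.5232, 7.0779, -6.3444)

(-1.5232, 7.0779, -6.3444)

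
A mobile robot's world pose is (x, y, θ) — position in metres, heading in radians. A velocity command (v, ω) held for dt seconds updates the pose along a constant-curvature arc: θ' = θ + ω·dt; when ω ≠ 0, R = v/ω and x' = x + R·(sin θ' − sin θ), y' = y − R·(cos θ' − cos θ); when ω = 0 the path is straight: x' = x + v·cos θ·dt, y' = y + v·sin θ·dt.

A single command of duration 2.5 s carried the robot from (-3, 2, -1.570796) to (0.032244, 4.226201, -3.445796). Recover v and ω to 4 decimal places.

v = -1.7500, ω = -0.7500

Δθ = -3.445796 − -1.570796 = -1.875000
ω = Δθ/dt = -1.875000/2.5 = -0.7500
R = Δx/(sin θ' − sin θ) = 2.3333
v = R·ω = 2.3333·-0.7500 = -1.7500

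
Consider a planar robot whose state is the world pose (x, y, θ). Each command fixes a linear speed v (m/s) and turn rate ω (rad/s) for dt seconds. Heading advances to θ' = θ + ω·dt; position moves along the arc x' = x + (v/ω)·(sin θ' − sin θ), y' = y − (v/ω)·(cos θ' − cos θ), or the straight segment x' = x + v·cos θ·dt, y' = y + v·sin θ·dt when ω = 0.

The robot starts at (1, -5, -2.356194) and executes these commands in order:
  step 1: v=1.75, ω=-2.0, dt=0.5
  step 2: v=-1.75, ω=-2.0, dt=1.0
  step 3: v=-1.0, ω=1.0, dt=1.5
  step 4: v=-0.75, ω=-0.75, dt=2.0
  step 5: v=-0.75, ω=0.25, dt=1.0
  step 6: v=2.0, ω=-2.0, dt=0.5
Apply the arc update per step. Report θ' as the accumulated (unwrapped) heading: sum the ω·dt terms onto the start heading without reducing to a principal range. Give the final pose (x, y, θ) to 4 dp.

(1.3739, -9.3765, -6.1062)

step 1: θ'=-3.3562 (R=-0.8750) → pose (0.1949, -5.2362, -3.3562)
step 2: θ'=-5.3562 (R=0.8750) → pose (0.7084, -6.6164, -5.3562)
step 3: θ'=-3.8562 (R=-1.0000) → pose (0.8529, -7.9719, -3.8562)
step 4: θ'=-5.3562 (R=1.0000) → pose (0.9974, -9.3275, -5.3562)
step 5: θ'=-5.1062 (R=-3.0000) → pose (0.6265, -9.9772, -5.1062)
step 6: θ'=-6.1062 (R=-1.0000) → pose (1.3739, -9.3765, -6.1062)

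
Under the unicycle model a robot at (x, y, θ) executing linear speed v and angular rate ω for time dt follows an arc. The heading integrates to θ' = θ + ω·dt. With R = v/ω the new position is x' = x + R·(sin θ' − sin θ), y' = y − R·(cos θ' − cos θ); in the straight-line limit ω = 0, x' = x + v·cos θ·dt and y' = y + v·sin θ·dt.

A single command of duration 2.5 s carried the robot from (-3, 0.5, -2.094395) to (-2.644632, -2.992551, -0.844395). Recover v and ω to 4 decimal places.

Δθ = -0.844395 − -2.094395 = 1.250000
ω = Δθ/dt = 1.250000/2.5 = 0.5000
R = −Δy/(cos θ' − cos θ) = 3.0000
v = R·ω = 3.0000·0.5000 = 1.5000

v = 1.5000, ω = 0.5000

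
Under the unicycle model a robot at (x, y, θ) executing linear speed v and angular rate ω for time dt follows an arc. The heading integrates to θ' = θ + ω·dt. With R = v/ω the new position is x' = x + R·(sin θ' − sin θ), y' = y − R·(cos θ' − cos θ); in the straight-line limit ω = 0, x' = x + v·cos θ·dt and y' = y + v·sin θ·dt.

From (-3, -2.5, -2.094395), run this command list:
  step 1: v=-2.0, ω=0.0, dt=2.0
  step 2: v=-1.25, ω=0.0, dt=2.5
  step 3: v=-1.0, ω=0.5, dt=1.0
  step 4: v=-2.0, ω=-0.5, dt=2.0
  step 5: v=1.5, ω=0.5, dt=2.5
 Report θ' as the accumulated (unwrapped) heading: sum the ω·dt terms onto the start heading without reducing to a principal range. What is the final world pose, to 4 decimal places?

(1.3850, 4.7094, -1.3444)

step 1: θ'=-2.0944 (straight) → pose (-1.0000, 0.9641, -2.0944)
step 2: θ'=-2.0944 (straight) → pose (0.5625, 3.6704, -2.0944)
step 3: θ'=-1.5944 (R=-2.0000) → pose (0.8299, 4.6232, -1.5944)
step 4: θ'=-2.5944 (R=4.0000) → pose (2.7476, 7.9448, -2.5944)
step 5: θ'=-1.3444 (R=3.0000) → pose (1.3850, 4.7094, -1.3444)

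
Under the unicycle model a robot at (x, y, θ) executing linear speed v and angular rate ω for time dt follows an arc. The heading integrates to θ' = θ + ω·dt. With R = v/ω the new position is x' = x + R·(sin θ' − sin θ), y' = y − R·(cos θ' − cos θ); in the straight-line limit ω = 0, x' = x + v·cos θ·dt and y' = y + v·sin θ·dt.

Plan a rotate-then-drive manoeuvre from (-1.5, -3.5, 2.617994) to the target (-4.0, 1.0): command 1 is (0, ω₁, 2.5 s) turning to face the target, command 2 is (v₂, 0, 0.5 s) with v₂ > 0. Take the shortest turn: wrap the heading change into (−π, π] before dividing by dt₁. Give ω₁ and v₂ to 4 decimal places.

heading to target = atan2(1−-3.5, -4−-1.5) = 2.0779
Δθ = wrap(2.0779 − 2.6180) = -0.5401; ω₁ = Δθ/dt₁ = -0.2160
distance = √((-4−-1.5)² + (1−-3.5)²) = 5.1478; v₂ = distance/dt₂ = 10.2956

ω₁ = -0.2160, v₂ = 10.2956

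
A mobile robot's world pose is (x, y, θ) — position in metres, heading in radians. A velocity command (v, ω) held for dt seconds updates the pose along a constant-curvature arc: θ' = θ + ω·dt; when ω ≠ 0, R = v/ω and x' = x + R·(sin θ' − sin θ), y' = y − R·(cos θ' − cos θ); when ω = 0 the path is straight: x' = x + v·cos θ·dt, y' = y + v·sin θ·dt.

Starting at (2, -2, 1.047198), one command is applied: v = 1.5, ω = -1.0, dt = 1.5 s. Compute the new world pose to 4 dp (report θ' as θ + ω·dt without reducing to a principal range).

θ' = 1.0472 + -1.0·1.5 = -0.4528
R = v/ω = 1.5/-1.0 = -1.5000
x' = 2 + -1.5000·(sin -0.4528 − sin 1.0472) = 3.9553
y' = -2 − -1.5000·(cos -0.4528 − cos 1.0472) = -1.4012

(3.9553, -1.4012, -0.4528)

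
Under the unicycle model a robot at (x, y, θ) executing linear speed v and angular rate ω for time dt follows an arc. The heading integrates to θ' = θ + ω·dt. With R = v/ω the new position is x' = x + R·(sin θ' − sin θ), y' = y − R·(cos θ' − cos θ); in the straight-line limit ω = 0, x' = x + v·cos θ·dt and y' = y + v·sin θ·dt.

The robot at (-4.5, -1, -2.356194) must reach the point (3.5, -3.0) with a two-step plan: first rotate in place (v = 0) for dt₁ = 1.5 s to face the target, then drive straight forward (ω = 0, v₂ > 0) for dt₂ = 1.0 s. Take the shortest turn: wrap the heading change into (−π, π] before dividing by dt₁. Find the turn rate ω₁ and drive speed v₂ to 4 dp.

heading to target = atan2(-3−-1, 3.5−-4.5) = -0.2450
Δθ = wrap(-0.2450 − -2.3562) = 2.1112; ω₁ = Δθ/dt₁ = 1.4075
distance = √((3.5−-4.5)² + (-3−-1)²) = 8.2462; v₂ = distance/dt₂ = 8.2462

ω₁ = 1.4075, v₂ = 8.2462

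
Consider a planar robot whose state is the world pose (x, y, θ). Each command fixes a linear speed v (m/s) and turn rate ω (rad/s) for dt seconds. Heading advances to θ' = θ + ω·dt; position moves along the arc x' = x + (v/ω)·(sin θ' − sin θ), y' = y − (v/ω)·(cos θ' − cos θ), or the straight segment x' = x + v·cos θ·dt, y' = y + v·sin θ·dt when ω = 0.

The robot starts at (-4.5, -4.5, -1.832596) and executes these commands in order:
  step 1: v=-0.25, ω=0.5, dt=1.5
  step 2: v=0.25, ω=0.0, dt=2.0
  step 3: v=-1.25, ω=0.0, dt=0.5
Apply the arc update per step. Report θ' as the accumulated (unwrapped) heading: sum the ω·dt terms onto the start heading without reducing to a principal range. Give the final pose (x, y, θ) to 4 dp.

step 1: θ'=-1.0826 (R=-0.5000) → pose (-4.5414, -4.1361, -1.0826)
step 2: θ'=-1.0826 (straight) → pose (-4.3069, -4.5777, -1.0826)
step 3: θ'=-1.0826 (straight) → pose (-4.6000, -4.0257, -1.0826)

(-4.6000, -4.0257, -1.0826)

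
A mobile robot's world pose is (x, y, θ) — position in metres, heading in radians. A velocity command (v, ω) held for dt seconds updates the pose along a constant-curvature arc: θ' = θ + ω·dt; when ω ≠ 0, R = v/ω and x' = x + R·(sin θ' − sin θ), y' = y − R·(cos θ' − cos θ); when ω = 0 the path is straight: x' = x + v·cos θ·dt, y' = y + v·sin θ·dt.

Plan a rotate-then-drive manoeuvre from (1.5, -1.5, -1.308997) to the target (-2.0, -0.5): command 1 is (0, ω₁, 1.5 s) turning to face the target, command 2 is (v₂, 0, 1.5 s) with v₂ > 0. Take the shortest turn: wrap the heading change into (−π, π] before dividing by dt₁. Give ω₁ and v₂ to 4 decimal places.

ω₁ = -1.4073, v₂ = 2.4267

heading to target = atan2(-0.5−-1.5, -2−1.5) = 2.8633
Δθ = wrap(2.8633 − -1.3090) = -2.1109; ω₁ = Δθ/dt₁ = -1.4073
distance = √((-2−1.5)² + (-0.5−-1.5)²) = 3.6401; v₂ = distance/dt₂ = 2.4267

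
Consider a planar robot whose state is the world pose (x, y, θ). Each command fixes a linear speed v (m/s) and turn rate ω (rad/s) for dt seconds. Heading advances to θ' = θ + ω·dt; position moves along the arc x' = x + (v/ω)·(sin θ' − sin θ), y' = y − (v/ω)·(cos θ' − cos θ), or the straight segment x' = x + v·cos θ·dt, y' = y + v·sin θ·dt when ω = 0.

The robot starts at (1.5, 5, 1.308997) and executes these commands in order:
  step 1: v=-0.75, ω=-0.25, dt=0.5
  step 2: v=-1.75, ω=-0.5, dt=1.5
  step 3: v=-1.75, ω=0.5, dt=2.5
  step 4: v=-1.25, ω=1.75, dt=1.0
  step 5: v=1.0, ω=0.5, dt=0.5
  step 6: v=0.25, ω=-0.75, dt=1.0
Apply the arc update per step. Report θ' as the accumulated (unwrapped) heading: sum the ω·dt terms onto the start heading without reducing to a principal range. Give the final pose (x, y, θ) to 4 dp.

step 1: θ'=1.1840 (R=3.0000) → pose (1.3806, 4.6448, 1.1840)
step 2: θ'=0.4340 (R=3.5000) → pose (-0.3891, 2.7895, 0.4340)
step 3: θ'=1.6840 (R=-3.5000) → pose (-2.3949, -0.7813, 1.6840)
step 4: θ'=3.4340 (R=-0.7143) → pose (-1.4793, -1.3846, 3.4340)
step 5: θ'=3.6840 (R=2.0000) → pose (-1.9352, -1.5868, 3.6840)
step 6: θ'=2.9340 (R=-0.3333) → pose (-2.1760, -1.6275, 2.9340)

(-2.1760, -1.6275, 2.9340)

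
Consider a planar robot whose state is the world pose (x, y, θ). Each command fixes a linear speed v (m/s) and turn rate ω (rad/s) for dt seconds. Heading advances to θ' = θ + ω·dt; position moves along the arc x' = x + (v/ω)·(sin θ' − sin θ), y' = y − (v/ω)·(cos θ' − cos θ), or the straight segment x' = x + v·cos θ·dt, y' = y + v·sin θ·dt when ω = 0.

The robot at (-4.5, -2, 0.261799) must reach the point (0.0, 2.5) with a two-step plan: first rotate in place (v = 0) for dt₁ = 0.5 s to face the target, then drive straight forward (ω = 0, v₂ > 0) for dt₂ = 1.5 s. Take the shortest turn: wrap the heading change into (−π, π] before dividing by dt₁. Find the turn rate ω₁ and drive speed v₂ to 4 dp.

heading to target = atan2(2.5−-2, 0−-4.5) = 0.7854
Δθ = wrap(0.7854 − 0.2618) = 0.5236; ω₁ = Δθ/dt₁ = 1.0472
distance = √((0−-4.5)² + (2.5−-2)²) = 6.3640; v₂ = distance/dt₂ = 4.2426

ω₁ = 1.0472, v₂ = 4.2426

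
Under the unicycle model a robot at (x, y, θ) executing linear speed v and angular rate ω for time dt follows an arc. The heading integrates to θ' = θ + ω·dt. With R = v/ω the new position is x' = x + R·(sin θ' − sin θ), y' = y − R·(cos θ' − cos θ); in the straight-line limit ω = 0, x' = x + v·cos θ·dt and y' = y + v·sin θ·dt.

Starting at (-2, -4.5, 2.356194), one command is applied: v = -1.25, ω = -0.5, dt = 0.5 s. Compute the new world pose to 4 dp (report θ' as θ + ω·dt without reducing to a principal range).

θ' = 2.3562 + -0.5·0.5 = 2.1062
R = v/ω = -1.25/-0.5 = 2.5000
x' = -2 + 2.5000·(sin 2.1062 − sin 2.3562) = -1.6176
y' = -4.5 − 2.5000·(cos 2.1062 − cos 2.3562) = -4.9923

(-1.6176, -4.9923, 2.1062)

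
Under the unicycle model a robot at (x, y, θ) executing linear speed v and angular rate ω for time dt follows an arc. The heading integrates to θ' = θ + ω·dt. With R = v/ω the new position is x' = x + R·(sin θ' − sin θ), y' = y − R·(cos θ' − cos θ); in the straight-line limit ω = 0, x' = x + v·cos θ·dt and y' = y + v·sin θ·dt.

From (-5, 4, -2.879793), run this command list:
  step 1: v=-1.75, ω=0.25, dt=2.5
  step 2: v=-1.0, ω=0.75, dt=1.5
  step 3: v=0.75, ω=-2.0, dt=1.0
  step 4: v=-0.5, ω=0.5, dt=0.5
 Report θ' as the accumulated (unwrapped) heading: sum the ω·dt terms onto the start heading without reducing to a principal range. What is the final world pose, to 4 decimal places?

step 1: θ'=-2.2548 (R=-7.0000) → pose (-1.3864, 6.3382, -2.2548)
step 2: θ'=-1.1298 (R=-1.3333) → pose (-1.2140, 7.7499, -1.1298)
step 3: θ'=-3.1298 (R=-0.3750) → pose (-1.5487, 7.2148, -3.1298)
step 4: θ'=-2.8798 (R=-1.0000) → pose (-1.3017, 7.2488, -2.8798)

(-1.3017, 7.2488, -2.8798)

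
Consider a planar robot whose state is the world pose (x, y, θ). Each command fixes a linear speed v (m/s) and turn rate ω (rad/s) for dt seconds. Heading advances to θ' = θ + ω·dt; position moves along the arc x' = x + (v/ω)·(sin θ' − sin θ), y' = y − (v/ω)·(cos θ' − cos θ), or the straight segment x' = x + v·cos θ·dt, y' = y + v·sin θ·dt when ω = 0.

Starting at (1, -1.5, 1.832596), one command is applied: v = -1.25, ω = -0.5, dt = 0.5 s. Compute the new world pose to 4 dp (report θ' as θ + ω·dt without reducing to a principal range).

(1.0850, -2.1175, 1.5826)

θ' = 1.8326 + -0.5·0.5 = 1.5826
R = v/ω = -1.25/-0.5 = 2.5000
x' = 1 + 2.5000·(sin 1.5826 − sin 1.8326) = 1.0850
y' = -1.5 − 2.5000·(cos 1.5826 − cos 1.8326) = -2.1175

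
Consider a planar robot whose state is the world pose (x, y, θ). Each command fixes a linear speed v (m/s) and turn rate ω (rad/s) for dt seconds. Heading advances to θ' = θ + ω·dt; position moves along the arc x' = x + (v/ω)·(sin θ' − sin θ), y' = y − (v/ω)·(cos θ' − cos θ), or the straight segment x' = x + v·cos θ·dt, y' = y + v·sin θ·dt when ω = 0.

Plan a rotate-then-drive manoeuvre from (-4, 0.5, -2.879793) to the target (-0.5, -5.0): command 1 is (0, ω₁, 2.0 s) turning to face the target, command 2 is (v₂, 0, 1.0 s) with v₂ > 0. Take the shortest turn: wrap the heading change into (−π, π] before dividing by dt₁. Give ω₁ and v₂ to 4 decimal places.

ω₁ = 0.9379, v₂ = 6.5192

heading to target = atan2(-5−0.5, -0.5−-4) = -1.0041
Δθ = wrap(-1.0041 − -2.8798) = 1.8757; ω₁ = Δθ/dt₁ = 0.9379
distance = √((-0.5−-4)² + (-5−0.5)²) = 6.5192; v₂ = distance/dt₂ = 6.5192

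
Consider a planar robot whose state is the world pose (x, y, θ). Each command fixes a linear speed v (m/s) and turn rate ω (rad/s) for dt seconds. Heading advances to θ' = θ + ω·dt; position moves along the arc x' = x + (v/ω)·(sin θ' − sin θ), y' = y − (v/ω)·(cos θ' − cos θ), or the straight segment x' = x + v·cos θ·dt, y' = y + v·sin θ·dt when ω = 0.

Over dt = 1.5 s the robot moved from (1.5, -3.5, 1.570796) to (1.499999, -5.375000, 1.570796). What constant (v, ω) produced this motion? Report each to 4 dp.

v = -1.2500, ω = 0.0000

Δθ = 1.570796 − 1.570796 = 0.000000
ω = Δθ/dt = 0.000000/1.5 = 0.0000
ω = 0 → v = (Δx·cos θ + Δy·sin θ)/dt = -1.2500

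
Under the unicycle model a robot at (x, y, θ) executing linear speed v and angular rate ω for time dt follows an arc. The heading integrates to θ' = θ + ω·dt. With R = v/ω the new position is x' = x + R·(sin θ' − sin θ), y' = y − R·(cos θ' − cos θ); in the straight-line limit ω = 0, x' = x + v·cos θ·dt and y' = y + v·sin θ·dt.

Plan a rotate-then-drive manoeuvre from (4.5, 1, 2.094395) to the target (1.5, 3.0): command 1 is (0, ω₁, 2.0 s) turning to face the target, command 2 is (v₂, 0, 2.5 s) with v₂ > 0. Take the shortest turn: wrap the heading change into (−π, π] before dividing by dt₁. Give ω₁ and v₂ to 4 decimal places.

heading to target = atan2(3−1, 1.5−4.5) = 2.5536
Δθ = wrap(2.5536 − 2.0944) = 0.4592; ω₁ = Δθ/dt₁ = 0.2296
distance = √((1.5−4.5)² + (3−1)²) = 3.6056; v₂ = distance/dt₂ = 1.4422

ω₁ = 0.2296, v₂ = 1.4422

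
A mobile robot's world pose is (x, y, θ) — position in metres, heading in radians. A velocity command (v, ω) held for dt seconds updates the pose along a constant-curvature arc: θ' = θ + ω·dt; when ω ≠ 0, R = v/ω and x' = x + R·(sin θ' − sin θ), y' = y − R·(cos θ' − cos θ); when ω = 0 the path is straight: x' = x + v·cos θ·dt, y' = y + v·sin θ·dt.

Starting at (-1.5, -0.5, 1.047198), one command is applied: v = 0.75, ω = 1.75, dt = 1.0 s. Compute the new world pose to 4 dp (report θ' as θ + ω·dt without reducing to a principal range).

(-1.7265, 0.1177, 2.7972)

θ' = 1.0472 + 1.75·1.0 = 2.7972
R = v/ω = 0.75/1.75 = 0.4286
x' = -1.5 + 0.4286·(sin 2.7972 − sin 1.0472) = -1.7265
y' = -0.5 − 0.4286·(cos 2.7972 − cos 1.0472) = 0.1177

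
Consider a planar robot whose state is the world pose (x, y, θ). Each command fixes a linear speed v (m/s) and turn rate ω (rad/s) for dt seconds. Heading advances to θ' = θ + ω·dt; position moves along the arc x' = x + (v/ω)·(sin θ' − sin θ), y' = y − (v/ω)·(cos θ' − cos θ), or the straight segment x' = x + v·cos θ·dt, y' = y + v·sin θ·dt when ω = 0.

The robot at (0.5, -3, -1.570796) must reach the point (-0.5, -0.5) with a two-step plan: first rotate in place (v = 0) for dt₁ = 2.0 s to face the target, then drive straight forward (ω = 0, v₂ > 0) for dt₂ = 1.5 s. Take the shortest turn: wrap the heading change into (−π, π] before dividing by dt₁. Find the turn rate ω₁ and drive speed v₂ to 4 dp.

ω₁ = -1.3805, v₂ = 1.7951

heading to target = atan2(-0.5−-3, -0.5−0.5) = 1.9513
Δθ = wrap(1.9513 − -1.5708) = -2.7611; ω₁ = Δθ/dt₁ = -1.3805
distance = √((-0.5−0.5)² + (-0.5−-3)²) = 2.6926; v₂ = distance/dt₂ = 1.7951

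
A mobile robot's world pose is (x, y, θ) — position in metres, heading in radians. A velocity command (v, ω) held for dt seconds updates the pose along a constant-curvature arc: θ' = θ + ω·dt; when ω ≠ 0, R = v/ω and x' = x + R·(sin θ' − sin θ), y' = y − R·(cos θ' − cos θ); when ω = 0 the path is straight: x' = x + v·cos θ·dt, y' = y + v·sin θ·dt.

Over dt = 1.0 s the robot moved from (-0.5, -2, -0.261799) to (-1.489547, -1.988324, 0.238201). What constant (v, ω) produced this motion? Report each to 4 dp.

v = -1.0000, ω = 0.5000

Δθ = 0.238201 − -0.261799 = 0.500000
ω = Δθ/dt = 0.500000/1.0 = 0.5000
R = Δx/(sin θ' − sin θ) = -2.0000
v = R·ω = -2.0000·0.5000 = -1.0000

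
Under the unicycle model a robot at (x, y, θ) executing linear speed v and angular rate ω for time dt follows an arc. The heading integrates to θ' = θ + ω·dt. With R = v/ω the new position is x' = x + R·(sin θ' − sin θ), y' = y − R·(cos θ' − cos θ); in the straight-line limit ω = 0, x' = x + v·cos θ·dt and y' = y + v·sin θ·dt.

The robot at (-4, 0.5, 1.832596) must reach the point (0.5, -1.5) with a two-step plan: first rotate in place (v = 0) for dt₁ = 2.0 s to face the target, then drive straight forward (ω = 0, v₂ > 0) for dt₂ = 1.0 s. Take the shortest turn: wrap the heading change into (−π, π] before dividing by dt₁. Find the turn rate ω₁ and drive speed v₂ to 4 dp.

ω₁ = -1.1254, v₂ = 4.9244

heading to target = atan2(-1.5−0.5, 0.5−-4) = -0.4182
Δθ = wrap(-0.4182 − 1.8326) = -2.2508; ω₁ = Δθ/dt₁ = -1.1254
distance = √((0.5−-4)² + (-1.5−0.5)²) = 4.9244; v₂ = distance/dt₂ = 4.9244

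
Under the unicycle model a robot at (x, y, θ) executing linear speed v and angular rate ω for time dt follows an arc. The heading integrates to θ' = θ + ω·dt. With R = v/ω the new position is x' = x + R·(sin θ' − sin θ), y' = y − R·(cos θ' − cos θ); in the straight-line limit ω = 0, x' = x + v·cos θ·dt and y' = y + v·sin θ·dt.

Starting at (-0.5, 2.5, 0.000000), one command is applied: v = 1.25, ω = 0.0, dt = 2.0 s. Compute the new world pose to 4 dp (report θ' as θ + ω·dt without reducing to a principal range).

θ' = 0.0000 + 0.0·2.0 = 0.0000
ω = 0 → straight: x' = -0.5 + 1.25·cos(0.0000)·2.0 = 2.0000
y' = 2.5 + 1.25·sin(0.0000)·2.0 = 2.5000

(2.0000, 2.5000, 0.0000)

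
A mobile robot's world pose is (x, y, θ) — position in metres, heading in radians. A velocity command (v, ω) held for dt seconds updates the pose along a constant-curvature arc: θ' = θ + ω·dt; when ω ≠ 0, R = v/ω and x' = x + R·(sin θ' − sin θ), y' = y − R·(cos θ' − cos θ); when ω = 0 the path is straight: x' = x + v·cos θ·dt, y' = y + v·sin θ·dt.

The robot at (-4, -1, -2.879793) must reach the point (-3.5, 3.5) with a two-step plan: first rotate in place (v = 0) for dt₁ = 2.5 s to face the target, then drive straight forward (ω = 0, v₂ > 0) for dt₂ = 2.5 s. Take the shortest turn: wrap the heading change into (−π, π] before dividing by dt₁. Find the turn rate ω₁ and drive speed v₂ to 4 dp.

ω₁ = -0.7773, v₂ = 1.8111

heading to target = atan2(3.5−-1, -3.5−-4) = 1.4601
Δθ = wrap(1.4601 − -2.8798) = -1.9433; ω₁ = Δθ/dt₁ = -0.7773
distance = √((-3.5−-4)² + (3.5−-1)²) = 4.5277; v₂ = distance/dt₂ = 1.8111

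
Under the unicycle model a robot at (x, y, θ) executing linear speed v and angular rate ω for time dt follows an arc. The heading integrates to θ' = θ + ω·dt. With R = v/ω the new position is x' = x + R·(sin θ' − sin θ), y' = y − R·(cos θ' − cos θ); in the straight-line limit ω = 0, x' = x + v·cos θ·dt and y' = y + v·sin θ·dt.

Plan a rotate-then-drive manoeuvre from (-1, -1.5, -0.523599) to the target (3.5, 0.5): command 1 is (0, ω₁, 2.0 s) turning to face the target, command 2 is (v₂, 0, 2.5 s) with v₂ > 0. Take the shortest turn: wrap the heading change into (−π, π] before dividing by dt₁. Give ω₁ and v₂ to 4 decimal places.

heading to target = atan2(0.5−-1.5, 3.5−-1) = 0.4182
Δθ = wrap(0.4182 − -0.5236) = 0.9418; ω₁ = Δθ/dt₁ = 0.4709
distance = √((3.5−-1)² + (0.5−-1.5)²) = 4.9244; v₂ = distance/dt₂ = 1.9698

ω₁ = 0.4709, v₂ = 1.9698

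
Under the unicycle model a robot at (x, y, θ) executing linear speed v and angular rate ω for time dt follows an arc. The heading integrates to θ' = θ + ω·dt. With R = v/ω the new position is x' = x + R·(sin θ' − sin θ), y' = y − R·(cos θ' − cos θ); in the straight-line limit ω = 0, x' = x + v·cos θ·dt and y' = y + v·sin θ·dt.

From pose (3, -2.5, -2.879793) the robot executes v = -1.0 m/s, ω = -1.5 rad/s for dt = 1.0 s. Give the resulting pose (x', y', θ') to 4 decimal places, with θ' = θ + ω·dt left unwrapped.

θ' = -2.8798 + -1.5·1.0 = -4.3798
R = v/ω = -1.0/-1.5 = 0.6667
x' = 3 + 0.6667·(sin -4.3798 − sin -2.8798) = 3.8027
y' = -2.5 − 0.6667·(cos -4.3798 − cos -2.8798) = -2.9263

(3.8027, -2.9263, -4.3798)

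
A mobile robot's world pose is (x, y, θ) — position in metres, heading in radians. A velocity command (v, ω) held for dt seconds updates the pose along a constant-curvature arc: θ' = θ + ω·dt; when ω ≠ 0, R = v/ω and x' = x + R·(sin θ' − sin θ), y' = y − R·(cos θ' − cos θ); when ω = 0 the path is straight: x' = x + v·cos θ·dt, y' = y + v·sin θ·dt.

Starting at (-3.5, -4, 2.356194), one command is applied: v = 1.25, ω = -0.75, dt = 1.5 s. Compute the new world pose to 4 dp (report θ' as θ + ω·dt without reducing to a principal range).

θ' = 2.3562 + -0.75·1.5 = 1.2312
R = v/ω = 1.25/-0.75 = -1.6667
x' = -3.5 + -1.6667·(sin 1.2312 − sin 2.3562) = -3.8930
y' = -4 − -1.6667·(cos 1.2312 − cos 2.3562) = -2.2663

(-3.8930, -2.2663, 1.2312)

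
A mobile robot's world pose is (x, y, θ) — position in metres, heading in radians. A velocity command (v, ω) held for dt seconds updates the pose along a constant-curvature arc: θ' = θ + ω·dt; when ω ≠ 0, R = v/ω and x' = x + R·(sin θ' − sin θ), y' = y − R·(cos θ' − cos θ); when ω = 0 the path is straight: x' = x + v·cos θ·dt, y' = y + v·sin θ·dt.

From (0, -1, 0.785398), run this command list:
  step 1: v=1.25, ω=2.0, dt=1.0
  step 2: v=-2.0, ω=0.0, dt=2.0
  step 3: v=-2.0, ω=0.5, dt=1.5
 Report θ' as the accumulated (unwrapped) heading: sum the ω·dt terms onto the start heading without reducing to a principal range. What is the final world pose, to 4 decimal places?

(6.4546, -1.3120, 3.5354)

step 1: θ'=2.7854 (R=0.6250) → pose (-0.2240, 0.0277, 2.7854)
step 2: θ'=2.7854 (straight) → pose (3.5249, -1.3671, 2.7854)
step 3: θ'=3.5354 (R=-4.0000) → pose (6.4546, -1.3120, 3.5354)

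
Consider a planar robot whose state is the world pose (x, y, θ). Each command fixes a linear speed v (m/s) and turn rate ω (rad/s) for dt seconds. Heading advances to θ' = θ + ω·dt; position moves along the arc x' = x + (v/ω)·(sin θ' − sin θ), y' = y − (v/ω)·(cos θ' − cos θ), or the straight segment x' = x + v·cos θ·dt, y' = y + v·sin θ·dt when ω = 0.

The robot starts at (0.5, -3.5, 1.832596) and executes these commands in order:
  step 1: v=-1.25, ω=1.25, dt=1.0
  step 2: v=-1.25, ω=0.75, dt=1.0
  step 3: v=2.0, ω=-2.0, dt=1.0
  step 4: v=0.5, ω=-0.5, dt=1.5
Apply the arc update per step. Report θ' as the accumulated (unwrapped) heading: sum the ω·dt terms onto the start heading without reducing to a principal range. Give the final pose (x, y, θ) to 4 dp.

step 1: θ'=3.0826 (R=-1.0000) → pose (1.4070, -4.2394, 3.0826)
step 2: θ'=3.8326 (R=-1.6667) → pose (2.5674, -3.8600, 3.8326)
step 3: θ'=1.8326 (R=-1.0000) → pose (0.9642, -3.3482, 1.8326)
step 4: θ'=1.0826 (R=-1.0000) → pose (1.0469, -2.6204, 1.0826)

(1.0469, -2.6204, 1.0826)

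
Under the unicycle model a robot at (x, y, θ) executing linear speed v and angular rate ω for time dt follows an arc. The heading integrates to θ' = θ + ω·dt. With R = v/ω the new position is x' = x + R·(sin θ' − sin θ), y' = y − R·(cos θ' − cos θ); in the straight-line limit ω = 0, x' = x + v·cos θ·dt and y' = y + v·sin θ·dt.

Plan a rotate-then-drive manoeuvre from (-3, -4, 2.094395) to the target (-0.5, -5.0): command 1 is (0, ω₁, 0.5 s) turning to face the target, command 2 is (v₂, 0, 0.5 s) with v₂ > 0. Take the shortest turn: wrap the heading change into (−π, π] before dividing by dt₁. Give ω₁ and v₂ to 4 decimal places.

ω₁ = -4.9498, v₂ = 5.3852

heading to target = atan2(-5−-4, -0.5−-3) = -0.3805
Δθ = wrap(-0.3805 − 2.0944) = -2.4749; ω₁ = Δθ/dt₁ = -4.9498
distance = √((-0.5−-3)² + (-5−-4)²) = 2.6926; v₂ = distance/dt₂ = 5.3852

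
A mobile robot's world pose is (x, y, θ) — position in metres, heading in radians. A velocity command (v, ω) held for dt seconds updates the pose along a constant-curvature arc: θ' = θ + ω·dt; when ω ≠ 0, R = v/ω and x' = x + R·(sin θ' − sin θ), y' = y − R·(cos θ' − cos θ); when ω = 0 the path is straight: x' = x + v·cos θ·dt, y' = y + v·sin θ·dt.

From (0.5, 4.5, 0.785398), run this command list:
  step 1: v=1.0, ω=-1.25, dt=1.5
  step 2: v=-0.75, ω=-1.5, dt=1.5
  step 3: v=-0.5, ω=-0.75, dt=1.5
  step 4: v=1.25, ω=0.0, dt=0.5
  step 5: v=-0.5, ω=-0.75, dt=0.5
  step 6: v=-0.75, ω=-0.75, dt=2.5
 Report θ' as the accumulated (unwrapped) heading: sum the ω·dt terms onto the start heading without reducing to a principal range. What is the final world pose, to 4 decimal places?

(1.2832, 4.1124, -6.7146)

step 1: θ'=-1.0896 (R=-0.8000) → pose (1.7748, 4.3046, -1.0896)
step 2: θ'=-3.3396 (R=0.5000) → pose (2.3164, 5.0262, -3.3396)
step 3: θ'=-4.4646 (R=0.6667) → pose (2.8316, 4.5361, -4.4646)
step 4: θ'=-4.4646 (straight) → pose (2.6783, 5.1420, -4.4646)
step 5: θ'=-4.8396 (R=0.6667) → pose (2.6933, 4.8939, -4.8396)
step 6: θ'=-6.7146 (R=1.0000) → pose (1.2832, 4.1124, -6.7146)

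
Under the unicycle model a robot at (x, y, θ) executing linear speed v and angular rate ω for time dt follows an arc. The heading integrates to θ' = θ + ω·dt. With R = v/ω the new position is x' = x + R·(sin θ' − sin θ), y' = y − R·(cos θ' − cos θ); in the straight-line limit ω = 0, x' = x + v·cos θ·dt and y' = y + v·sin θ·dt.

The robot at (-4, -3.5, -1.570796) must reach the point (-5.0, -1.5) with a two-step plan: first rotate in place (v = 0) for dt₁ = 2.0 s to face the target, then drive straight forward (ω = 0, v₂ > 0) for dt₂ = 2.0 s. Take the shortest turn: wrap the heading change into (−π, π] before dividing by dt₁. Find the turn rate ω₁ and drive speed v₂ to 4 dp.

heading to target = atan2(-1.5−-3.5, -5−-4) = 2.0344
Δθ = wrap(2.0344 − -1.5708) = -2.6779; ω₁ = Δθ/dt₁ = -1.3390
distance = √((-5−-4)² + (-1.5−-3.5)²) = 2.2361; v₂ = distance/dt₂ = 1.1180

ω₁ = -1.3390, v₂ = 1.1180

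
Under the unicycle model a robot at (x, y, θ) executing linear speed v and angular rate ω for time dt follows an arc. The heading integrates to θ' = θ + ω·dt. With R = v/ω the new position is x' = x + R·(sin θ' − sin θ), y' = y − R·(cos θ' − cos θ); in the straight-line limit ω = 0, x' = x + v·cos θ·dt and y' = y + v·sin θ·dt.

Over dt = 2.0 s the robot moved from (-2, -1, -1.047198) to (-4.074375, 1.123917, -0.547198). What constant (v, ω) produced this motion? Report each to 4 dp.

Δθ = -0.547198 − -1.047198 = 0.500000
ω = Δθ/dt = 0.500000/2.0 = 0.2500
R = −Δy/(cos θ' − cos θ) = -6.0000
v = R·ω = -6.0000·0.2500 = -1.5000

v = -1.5000, ω = 0.2500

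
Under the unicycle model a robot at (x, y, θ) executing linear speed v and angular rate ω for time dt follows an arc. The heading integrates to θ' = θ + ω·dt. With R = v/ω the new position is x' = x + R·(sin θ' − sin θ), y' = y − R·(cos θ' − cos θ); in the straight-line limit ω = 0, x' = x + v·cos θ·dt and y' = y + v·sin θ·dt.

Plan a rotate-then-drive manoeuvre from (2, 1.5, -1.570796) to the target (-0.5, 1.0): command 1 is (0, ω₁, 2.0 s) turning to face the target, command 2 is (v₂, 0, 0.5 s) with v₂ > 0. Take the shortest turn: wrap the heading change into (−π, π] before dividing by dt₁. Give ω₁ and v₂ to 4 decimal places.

heading to target = atan2(1−1.5, -0.5−2) = -2.9442
Δθ = wrap(-2.9442 − -1.5708) = -1.3734; ω₁ = Δθ/dt₁ = -0.6867
distance = √((-0.5−2)² + (1−1.5)²) = 2.5495; v₂ = distance/dt₂ = 5.0990

ω₁ = -0.6867, v₂ = 5.0990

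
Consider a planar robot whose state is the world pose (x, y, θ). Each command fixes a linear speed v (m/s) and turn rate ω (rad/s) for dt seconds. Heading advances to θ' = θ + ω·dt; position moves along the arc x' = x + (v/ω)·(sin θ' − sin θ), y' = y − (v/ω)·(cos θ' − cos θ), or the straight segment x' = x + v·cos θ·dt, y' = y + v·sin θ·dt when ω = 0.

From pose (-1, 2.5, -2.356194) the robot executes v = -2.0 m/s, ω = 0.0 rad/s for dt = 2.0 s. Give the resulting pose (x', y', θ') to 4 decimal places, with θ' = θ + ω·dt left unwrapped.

θ' = -2.3562 + 0.0·2.0 = -2.3562
ω = 0 → straight: x' = -1 + -2.0·cos(-2.3562)·2.0 = 1.8284
y' = 2.5 + -2.0·sin(-2.3562)·2.0 = 5.3284

(1.8284, 5.3284, -2.3562)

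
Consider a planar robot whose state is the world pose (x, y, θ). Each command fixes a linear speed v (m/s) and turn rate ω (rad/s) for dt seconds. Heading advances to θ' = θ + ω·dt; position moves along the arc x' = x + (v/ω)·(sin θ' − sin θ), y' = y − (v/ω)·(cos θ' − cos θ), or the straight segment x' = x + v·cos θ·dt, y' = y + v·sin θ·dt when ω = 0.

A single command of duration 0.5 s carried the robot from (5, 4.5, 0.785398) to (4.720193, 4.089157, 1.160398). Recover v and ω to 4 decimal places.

v = -1.0000, ω = 0.7500

Δθ = 1.160398 − 0.785398 = 0.375000
ω = Δθ/dt = 0.375000/0.5 = 0.7500
R = −Δy/(cos θ' − cos θ) = -1.3333
v = R·ω = -1.3333·0.7500 = -1.0000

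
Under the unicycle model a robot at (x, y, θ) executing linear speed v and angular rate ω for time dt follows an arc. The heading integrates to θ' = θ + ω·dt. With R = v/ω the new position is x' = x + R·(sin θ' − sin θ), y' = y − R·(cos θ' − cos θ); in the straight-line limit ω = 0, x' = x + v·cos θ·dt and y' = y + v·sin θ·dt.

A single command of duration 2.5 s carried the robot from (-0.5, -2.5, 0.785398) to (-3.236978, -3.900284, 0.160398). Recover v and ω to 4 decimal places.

v = -1.2500, ω = -0.2500

Δθ = 0.160398 − 0.785398 = -0.625000
ω = Δθ/dt = -0.625000/2.5 = -0.2500
R = Δx/(sin θ' − sin θ) = 5.0000
v = R·ω = 5.0000·-0.2500 = -1.2500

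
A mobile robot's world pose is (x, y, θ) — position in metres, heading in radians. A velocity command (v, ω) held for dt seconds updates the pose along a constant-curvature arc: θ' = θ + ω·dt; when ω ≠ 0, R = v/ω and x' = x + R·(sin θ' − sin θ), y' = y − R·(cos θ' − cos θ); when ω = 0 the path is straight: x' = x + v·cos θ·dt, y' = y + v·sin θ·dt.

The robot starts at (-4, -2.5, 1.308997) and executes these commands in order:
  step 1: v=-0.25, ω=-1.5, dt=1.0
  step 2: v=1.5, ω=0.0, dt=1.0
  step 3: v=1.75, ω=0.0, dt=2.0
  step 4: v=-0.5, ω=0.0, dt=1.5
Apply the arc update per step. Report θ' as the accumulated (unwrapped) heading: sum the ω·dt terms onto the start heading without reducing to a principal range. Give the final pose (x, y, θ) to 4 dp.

step 1: θ'=-0.1910 (R=0.1667) → pose (-4.1926, -2.6205, -0.1910)
step 2: θ'=-0.1910 (straight) → pose (-2.7199, -2.9053, -0.1910)
step 3: θ'=-0.1910 (straight) → pose (0.7164, -3.5697, -0.1910)
step 4: θ'=-0.1910 (straight) → pose (-0.0199, -3.4273, -0.1910)

(-0.0199, -3.4273, -0.1910)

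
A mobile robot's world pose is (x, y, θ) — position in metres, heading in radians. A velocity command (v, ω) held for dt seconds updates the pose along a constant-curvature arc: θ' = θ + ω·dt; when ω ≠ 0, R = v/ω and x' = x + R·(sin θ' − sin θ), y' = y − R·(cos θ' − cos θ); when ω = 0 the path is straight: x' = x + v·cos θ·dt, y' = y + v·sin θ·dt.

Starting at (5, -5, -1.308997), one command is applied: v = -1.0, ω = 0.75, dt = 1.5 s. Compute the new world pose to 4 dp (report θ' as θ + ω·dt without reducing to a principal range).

(3.9560, -4.0343, -0.1840)

θ' = -1.3090 + 0.75·1.5 = -0.1840
R = v/ω = -1.0/0.75 = -1.3333
x' = 5 + -1.3333·(sin -0.1840 − sin -1.3090) = 3.9560
y' = -5 − -1.3333·(cos -0.1840 − cos -1.3090) = -4.0343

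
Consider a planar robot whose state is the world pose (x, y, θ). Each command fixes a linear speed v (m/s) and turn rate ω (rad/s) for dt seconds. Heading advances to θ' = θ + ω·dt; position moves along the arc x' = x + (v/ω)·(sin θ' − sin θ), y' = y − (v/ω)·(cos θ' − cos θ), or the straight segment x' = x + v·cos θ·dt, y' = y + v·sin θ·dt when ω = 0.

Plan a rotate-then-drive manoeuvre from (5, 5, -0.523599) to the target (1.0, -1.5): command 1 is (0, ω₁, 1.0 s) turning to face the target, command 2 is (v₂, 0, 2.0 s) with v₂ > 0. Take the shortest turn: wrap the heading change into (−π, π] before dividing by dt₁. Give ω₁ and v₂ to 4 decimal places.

heading to target = atan2(-1.5−5, 1−5) = -2.1225
Δθ = wrap(-2.1225 − -0.5236) = -1.5989; ω₁ = Δθ/dt₁ = -1.5989
distance = √((1−5)² + (-1.5−5)²) = 7.6322; v₂ = distance/dt₂ = 3.8161

ω₁ = -1.5989, v₂ = 3.8161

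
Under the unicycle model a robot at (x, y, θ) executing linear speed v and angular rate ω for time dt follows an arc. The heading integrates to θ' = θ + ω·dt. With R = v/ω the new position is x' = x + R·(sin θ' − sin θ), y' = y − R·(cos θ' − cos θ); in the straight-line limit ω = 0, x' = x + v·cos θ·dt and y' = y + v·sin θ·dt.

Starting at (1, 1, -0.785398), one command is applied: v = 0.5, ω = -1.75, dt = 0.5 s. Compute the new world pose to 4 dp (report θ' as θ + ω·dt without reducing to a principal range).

θ' = -0.7854 + -1.75·0.5 = -1.6604
R = v/ω = 0.5/-1.75 = -0.2857
x' = 1 + -0.2857·(sin -1.6604 − sin -0.7854) = 1.0825
y' = 1 − -0.2857·(cos -1.6604 − cos -0.7854) = 0.7724

(1.0825, 0.7724, -1.6604)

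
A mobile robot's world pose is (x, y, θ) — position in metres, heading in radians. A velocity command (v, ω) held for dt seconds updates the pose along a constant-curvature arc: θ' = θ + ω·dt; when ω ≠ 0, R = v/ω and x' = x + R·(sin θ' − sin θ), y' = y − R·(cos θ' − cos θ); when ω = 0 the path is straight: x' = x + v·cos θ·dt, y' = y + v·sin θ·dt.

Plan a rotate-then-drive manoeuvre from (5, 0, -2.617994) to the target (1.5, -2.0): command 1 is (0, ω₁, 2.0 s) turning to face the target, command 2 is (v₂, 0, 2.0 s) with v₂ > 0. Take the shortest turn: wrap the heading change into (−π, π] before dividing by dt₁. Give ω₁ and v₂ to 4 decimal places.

heading to target = atan2(-2−0, 1.5−5) = -2.6224
Δθ = wrap(-2.6224 − -2.6180) = -0.0045; ω₁ = Δθ/dt₁ = -0.0022
distance = √((1.5−5)² + (-2−0)²) = 4.0311; v₂ = distance/dt₂ = 2.0156

ω₁ = -0.0022, v₂ = 2.0156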